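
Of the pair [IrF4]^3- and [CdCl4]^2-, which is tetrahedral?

[CdCl4]^2-

For [IrF4]^3-: Each fluoride is −1; balancing the −3 overall charge requires Ir(I). Iridium is a group-9 element; Ir(I) is therefore d⁸. A 5d d⁸ ion has a large crystal-field splitting; square planar leaves the high-energy d_{x²−y²} orbital empty and maximises CFSE. → square planar.
For [CdCl4]^2-: Each chloride is −1; balancing the −2 overall charge requires Cd(II). Cadmium is a group-12 element; Cd(II) is therefore d¹⁰. A d¹⁰ ion has no crystal-field stabilisation preference between square planar and tetrahedral, so four ligands adopt the sterically favoured tetrahedral geometry. → tetrahedral.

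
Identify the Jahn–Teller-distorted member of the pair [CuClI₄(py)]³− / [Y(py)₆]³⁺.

[CuClI₄(py)]³−

[CuClI₄(py)]³−: Ligand charges: each chloride is −1; each iodide is −1; pyridine is neutral. With an overall charge of −3 the copper centre must be in the +2 oxidation state. Group 11 minus oxidation state 2 gives a d⁹ configuration. The t₂g⁶e_g³ configuration has an unevenly filled e_g set; the Jahn–Teller theorem predicts a tetragonal distortion (typically axial elongation) to lift the degeneracy.
[Y(py)₆]³⁺: Pyridine is neutral; balancing the +3 overall charge requires Y(III). Y sits in group 3, so the d-electron count is 3 − 3 = 0. The d⁰ configuration leaves the e_g set evenly filled (or empty) — no strong Jahn–Teller driving force.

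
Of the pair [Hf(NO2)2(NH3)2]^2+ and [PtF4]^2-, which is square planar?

For [Hf(NO2)2(NH3)2]^2+: Each nitro (N-bound nitrite) is −1; ammonia is neutral; balancing the +2 overall charge requires Hf(IV). Hf sits in group 4, so the d-electron count is 4 − 4 = 0. A d⁰ ion has no crystal-field stabilisation preference between square planar and tetrahedral, so four ligands adopt the sterically favoured tetrahedral geometry. → tetrahedral.
For [PtF4]^2-: Each fluoride is −1; balancing the −2 overall charge requires Pt(II). Platinum is a group-10 element; Pt(II) is therefore d⁸. A 5d d⁸ ion has a large crystal-field splitting; square planar leaves the high-energy d_{x²−y²} orbital empty and maximises CFSE. → square planar.

[PtF4]^2-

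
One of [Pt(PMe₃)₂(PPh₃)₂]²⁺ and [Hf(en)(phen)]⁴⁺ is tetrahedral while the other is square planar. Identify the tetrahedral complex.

For [Pt(PMe₃)₂(PPh₃)₂]²⁺: Ligand charges: trimethylphosphine is neutral; triphenylphosphine is neutral. With an overall charge of +2 the platinum centre must be in the +2 oxidation state. Platinum is a group-10 element; Pt(II) is therefore d⁸. A 5d d⁸ ion has a large crystal-field splitting; square planar leaves the high-energy d_{x²−y²} orbital empty and maximises CFSE. → square planar.
For [Hf(en)(phen)]⁴⁺: Ligand charges: ethylenediamine is neutral; 1,10-phenanthroline is neutral. With an overall charge of +4 the hafnium centre must be in the +4 oxidation state. Hf sits in group 4, so the d-electron count is 4 − 4 = 0. A d⁰ ion has no crystal-field stabilisation preference between square planar and tetrahedral, so four ligands adopt the sterically favoured tetrahedral geometry. → tetrahedral.

[Hf(en)(phen)]⁴⁺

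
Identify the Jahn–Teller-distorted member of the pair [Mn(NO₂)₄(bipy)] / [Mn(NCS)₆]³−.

[Mn(NCS)₆]³−

[Mn(NO₂)₄(bipy)]: Summing ligand charges against the 0 overall charge gives an oxidation state of +4 for manganese. Mn sits in group 7, so the d-electron count is 7 − 4 = 3. The d³ configuration leaves the e_g set evenly filled (or empty) — no strong Jahn–Teller driving force.
[Mn(NCS)₆]³−: Each isothiocyanate is −1; balancing the −3 overall charge requires Mn(III). Manganese is a group-7 element; Mn(III) is therefore d⁴. Isothiocyanate is a weak-field ligand for a first-row metal, so the complex is high-spin. The t₂g³e_g¹ (high-spin) configuration has an unevenly filled e_g set; the Jahn–Teller theorem predicts a tetragonal distortion (typically axial elongation) to lift the degeneracy.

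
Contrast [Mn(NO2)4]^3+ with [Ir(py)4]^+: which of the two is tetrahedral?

[Mn(NO2)4]^3+

For [Mn(NO2)4]^3+: Summing ligand charges against the +3 overall charge gives an oxidation state of +7 for manganese. Manganese is a group-7 element; Mn(VII) is therefore d⁰. A d⁰ ion has no crystal-field stabilisation preference between square planar and tetrahedral, so four ligands adopt the sterically favoured tetrahedral geometry. → tetrahedral.
For [Ir(py)4]^+: Pyridine is neutral; balancing the +1 overall charge requires Ir(I). Iridium is a group-9 element; Ir(I) is therefore d⁸. A 5d d⁸ ion has a large crystal-field splitting; square planar leaves the high-energy d_{x²−y²} orbital empty and maximises CFSE. → square planar.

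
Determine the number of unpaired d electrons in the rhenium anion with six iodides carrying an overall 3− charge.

2

Each iodide is −1; balancing the −3 overall charge requires Re(III).
Rhenium is a group-7 element; Re(III) is therefore d⁴.
The spin state decides the count: a 5d ion has a large Δₒ and is invariably low-spin.
An octahedral low-spin d⁴ ion is t₂g⁴e_g⁰, giving 2 unpaired electrons.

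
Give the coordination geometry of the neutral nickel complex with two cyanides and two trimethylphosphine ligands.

square planar

Ligand charges: each cyanide is −1; trimethylphosphine is neutral. With an overall charge of 0 the nickel centre must be in the +2 oxidation state.
Ni sits in group 10, so the d-electron count is 10 − 2 = 8.
Coordination number: 4.
Cyanide and trimethylphosphine are strong-field ligands (high in the spectrochemical series).
A 3d d⁸ ion with strong-field ligands gains enough CFSE to favour square planar over tetrahedral.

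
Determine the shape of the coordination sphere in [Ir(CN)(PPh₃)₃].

square planar

Summing ligand charges against the 0 overall charge gives an oxidation state of +1 for iridium.
Iridium is a group-9 element; Ir(I) is therefore d⁸.
With 4 monodentate ligands the coordination number is 4.
A 5d d⁸ ion has a large crystal-field splitting; square planar leaves the high-energy d_{x²−y²} orbital empty and maximises CFSE.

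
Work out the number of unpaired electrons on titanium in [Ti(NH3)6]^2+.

2

Ammonia is neutral; balancing the +2 overall charge requires Ti(II).
Group 4 minus oxidation state 2 gives a d² configuration.
In an octahedral field the d² configuration is t₂g²e_g⁰ (only one arrangement possible), giving 2 unpaired electrons.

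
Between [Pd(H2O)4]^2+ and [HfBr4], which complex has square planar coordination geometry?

For [Pd(H2O)4]^2+: Summing ligand charges against the +2 overall charge gives an oxidation state of +2 for palladium. Pd sits in group 10, so the d-electron count is 10 − 2 = 8. A 4d d⁸ ion has a large crystal-field splitting; square planar leaves the high-energy d_{x²−y²} orbital empty and maximises CFSE. → square planar.
For [HfBr4]: Each bromide is −1; balancing the 0 overall charge requires Hf(IV). Group 4 minus oxidation state 4 gives a d⁰ configuration. A d⁰ ion has no crystal-field stabilisation preference between square planar and tetrahedral, so four ligands adopt the sterically favoured tetrahedral geometry. → tetrahedral.

[Pd(H2O)4]^2+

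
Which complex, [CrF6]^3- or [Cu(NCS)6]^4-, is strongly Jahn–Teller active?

[Cu(NCS)6]^4-

[CrF6]^3-: Each fluoride is −1; balancing the −3 overall charge requires Cr(III). Group 6 minus oxidation state 3 gives a d³ configuration. The d³ configuration leaves the e_g set evenly filled (or empty) — no strong Jahn–Teller driving force.
[Cu(NCS)6]^4-: Summing ligand charges against the −4 overall charge gives an oxidation state of +2 for copper. Group 11 minus oxidation state 2 gives a d⁹ configuration. The t₂g⁶e_g³ configuration has an unevenly filled e_g set; the Jahn–Teller theorem predicts a tetragonal distortion (typically axial elongation) to lift the degeneracy.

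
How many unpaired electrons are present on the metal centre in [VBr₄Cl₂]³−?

Summing ligand charges against the −3 overall charge gives an oxidation state of +3 for vanadium.
V sits in group 5, so the d-electron count is 5 − 3 = 2.
In an octahedral field the d² configuration is t₂g²e_g⁰ (only one arrangement possible), giving 2 unpaired electrons.

2 unpaired electrons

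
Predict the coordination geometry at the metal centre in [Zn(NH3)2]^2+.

Ammonia is neutral; balancing the +2 overall charge requires Zn(II).
Zinc is a group-12 element; Zn(II) is therefore d¹⁰.
With 2 monodentate ligands the coordination number is 2.
A d¹⁰ ion with only two ligands adopts a linear arrangement (sp hybridisation; no CFSE preference).

linear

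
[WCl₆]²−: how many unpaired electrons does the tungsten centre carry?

Summing ligand charges against the −2 overall charge gives an oxidation state of +4 for tungsten.
Group 6 minus oxidation state 4 gives a d² configuration.
In an octahedral field the d² configuration is t₂g²e_g⁰ (only one arrangement possible), giving 2 unpaired electrons.

2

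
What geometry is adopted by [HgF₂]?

Ligand charges: each fluoride is −1. With an overall charge of 0 the mercury centre must be in the +2 oxidation state.
Group 12 minus oxidation state 2 gives a d¹⁰ configuration.
With 2 monodentate ligands the coordination number is 2.
A d¹⁰ ion with only two ligands adopts a linear arrangement (sp hybridisation; no CFSE preference).

linear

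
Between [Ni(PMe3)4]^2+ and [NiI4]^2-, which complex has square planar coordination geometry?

[Ni(PMe3)4]^2+

For [Ni(PMe3)4]^2+: Trimethylphosphine is neutral; balancing the +2 overall charge requires Ni(II). Nickel is a group-10 element; Ni(II) is therefore d⁸. Trimethylphosphine is a strong-field ligand (high in the spectrochemical series). A 3d d⁸ ion with strong-field ligands gains enough CFSE to favour square planar over tetrahedral. → square planar.
For [NiI4]^2-: Summing ligand charges against the −2 overall charge gives an oxidation state of +2 for nickel. Ni sits in group 10, so the d-electron count is 10 − 2 = 8. Iodide is a weak-field ligand. With weak-field ligands the CFSE gain from square planar is small, so a 3d d⁸ ion takes the sterically preferred tetrahedral geometry. → tetrahedral.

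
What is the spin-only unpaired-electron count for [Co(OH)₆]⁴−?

3

Summing ligand charges against the −4 overall charge gives an oxidation state of +2 for cobalt.
Group 9 minus oxidation state 2 gives a d⁷ configuration.
The spin state decides the count: Hydroxide is a weak-field ligand for a first-row metal, so the complex is high-spin.
An octahedral high-spin d⁷ ion is t₂g⁵e_g², giving 3 unpaired electrons.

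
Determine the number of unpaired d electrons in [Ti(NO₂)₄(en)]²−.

2 unpaired electrons

Each nitro (N-bound nitrite) is −1; ethylenediamine is neutral; balancing the −2 overall charge requires Ti(II).
Group 4 minus oxidation state 2 gives a d² configuration.
Counting donor atoms: 4×nitro (N-bound nitrite) (monodentate) → 4 donors; 1×ethylenediamine (bidentate) → 2 donors. Coordination number = 6.
In an octahedral field the d² configuration is t₂g²e_g⁰ (only one arrangement possible), giving 2 unpaired electrons.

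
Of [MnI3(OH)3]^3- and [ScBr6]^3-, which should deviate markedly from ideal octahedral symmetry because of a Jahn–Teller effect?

[MnI3(OH)3]^3-: Ligand charges: each iodide is −1; each hydroxide is −1. With an overall charge of −3 the manganese centre must be in the +3 oxidation state. Group 7 minus oxidation state 3 gives a d⁴ configuration. Hydroxide and iodide are weak-field ligands for a first-row metal, so the complex is high-spin. The t₂g³e_g¹ (high-spin) configuration has an unevenly filled e_g set; the Jahn–Teller theorem predicts a tetragonal distortion (typically axial elongation) to lift the degeneracy.
[ScBr6]^3-: Each bromide is −1; balancing the −3 overall charge requires Sc(III). Group 3 minus oxidation state 3 gives a d⁰ configuration. The d⁰ configuration leaves the e_g set evenly filled (or empty) — no strong Jahn–Teller driving force.

[MnI3(OH)3]^3-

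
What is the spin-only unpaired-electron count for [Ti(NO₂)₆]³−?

Each nitro (N-bound nitrite) is −1; balancing the −3 overall charge requires Ti(III).
Ti sits in group 4, so the d-electron count is 4 − 3 = 1.
In an octahedral field the d¹ configuration is t₂g¹e_g⁰ (only one arrangement possible), giving 1 unpaired electron.

1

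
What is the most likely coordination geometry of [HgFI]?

Ligand charges: each fluoride is −1; each iodide is −1. With an overall charge of 0 the mercury centre must be in the +2 oxidation state.
Mercury is a group-12 element; Hg(II) is therefore d¹⁰.
With 2 monodentate ligands the coordination number is 2.
A d¹⁰ ion with only two ligands adopts a linear arrangement (sp hybridisation; no CFSE preference).

linear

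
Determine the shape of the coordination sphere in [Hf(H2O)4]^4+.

Water is neutral; balancing the +4 overall charge requires Hf(IV).
Group 4 minus oxidation state 4 gives a d⁰ configuration.
With 4 monodentate ligands the coordination number is 4.
A d⁰ ion has no crystal-field stabilisation preference between square planar and tetrahedral, so four ligands adopt the sterically favoured tetrahedral geometry.

tetrahedral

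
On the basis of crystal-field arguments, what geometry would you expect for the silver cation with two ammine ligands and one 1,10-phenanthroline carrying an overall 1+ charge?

tetrahedral

Ammonia is neutral; 1,10-phenanthroline is neutral; balancing the +1 overall charge requires Ag(I).
Silver is a group-11 element; Ag(I) is therefore d¹⁰.
Counting donor atoms: 2×ammonia (monodentate) → 2 donors; 1×1,10-phenanthroline (bidentate) → 2 donors. Coordination number = 4.
A d¹⁰ ion has no crystal-field stabilisation preference between square planar and tetrahedral, so four ligands adopt the sterically favoured tetrahedral geometry.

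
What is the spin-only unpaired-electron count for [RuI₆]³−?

Each iodide is −1; balancing the −3 overall charge requires Ru(III).
Ruthenium is a group-8 element; Ru(III) is therefore d⁵.
The spin state decides the count: a 4d ion has a large Δₒ and is invariably low-spin.
An octahedral low-spin d⁵ ion is t₂g⁵e_g⁰, giving 1 unpaired electron.

1 unpaired electron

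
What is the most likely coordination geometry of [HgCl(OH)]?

Each chloride is −1; each hydroxide is −1; balancing the 0 overall charge requires Hg(II).
Hg sits in group 12, so the d-electron count is 12 − 2 = 10.
Coordination number: 2.
A d¹⁰ ion with only two ligands adopts a linear arrangement (sp hybridisation; no CFSE preference).

linear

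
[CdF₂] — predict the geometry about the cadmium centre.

linear

Each fluoride is −1; balancing the 0 overall charge requires Cd(II).
Cd sits in group 12, so the d-electron count is 12 − 2 = 10.
With 2 monodentate ligands the coordination number is 2.
A d¹⁰ ion with only two ligands adopts a linear arrangement (sp hybridisation; no CFSE preference).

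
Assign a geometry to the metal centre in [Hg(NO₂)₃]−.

trigonal planar

Each nitro (N-bound nitrite) is −1; balancing the −1 overall charge requires Hg(II).
Mercury is a group-12 element; Hg(II) is therefore d¹⁰.
Coordination number: 3.
Three ligands around a d¹⁰ centre minimise repulsion in a trigonal-planar arrangement.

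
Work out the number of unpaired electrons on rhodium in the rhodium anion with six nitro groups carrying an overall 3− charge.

Summing ligand charges against the −3 overall charge gives an oxidation state of +3 for rhodium.
Rhodium is a group-9 element; Rh(III) is therefore d⁶.
The spin state decides the count: a 4d ion has a large Δₒ and is invariably low-spin.
An octahedral low-spin d⁶ ion is t₂g⁶e_g⁰, giving 0 unpaired electrons.

0 unpaired electrons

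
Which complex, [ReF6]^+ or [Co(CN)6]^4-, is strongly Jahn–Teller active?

[ReF6]^+: Ligand charges: each fluoride is −1. With an overall charge of +1 the rhenium centre must be in the +7 oxidation state. Re sits in group 7, so the d-electron count is 7 − 7 = 0. The d⁰ configuration leaves the e_g set evenly filled (or empty) — no strong Jahn–Teller driving force.
[Co(CN)6]^4-: Ligand charges: each cyanide is −1. With an overall charge of −4 the cobalt centre must be in the +2 oxidation state. Cobalt is a group-9 element; Co(II) is therefore d⁷. Cyanide is a strong-field ligand (high in the spectrochemical series) for a first-row metal, so the complex is low-spin. The t₂g⁶e_g¹ (low-spin) configuration has an unevenly filled e_g set; the Jahn–Teller theorem predicts a tetragonal distortion (typically axial elongation) to lift the degeneracy.

[Co(CN)6]^4-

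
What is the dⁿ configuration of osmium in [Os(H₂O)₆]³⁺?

Ligand charges: water is neutral. With an overall charge of +3 the osmium centre must be in the +3 oxidation state.
Group 8 minus oxidation state 3 gives a d⁵ configuration.

d⁵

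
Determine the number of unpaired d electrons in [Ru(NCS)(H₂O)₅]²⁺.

1

Summing ligand charges against the +2 overall charge gives an oxidation state of +3 for ruthenium.
Group 8 minus oxidation state 3 gives a d⁵ configuration.
The spin state decides the count: a 4d ion has a large Δₒ and is invariably low-spin.
An octahedral low-spin d⁵ ion is t₂g⁵e_g⁰, giving 1 unpaired electron.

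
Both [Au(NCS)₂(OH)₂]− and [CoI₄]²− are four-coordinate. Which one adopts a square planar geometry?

[Au(NCS)₂(OH)₂]−

For [Au(NCS)₂(OH)₂]−: Ligand charges: each isothiocyanate is −1; each hydroxide is −1. With an overall charge of −1 the gold centre must be in the +3 oxidation state. Au sits in group 11, so the d-electron count is 11 − 3 = 8. A 5d d⁸ ion has a large crystal-field splitting; square planar leaves the high-energy d_{x²−y²} orbital empty and maximises CFSE. → square planar.
For [CoI₄]²−: Summing ligand charges against the −2 overall charge gives an oxidation state of +2 for cobalt. Group 9 minus oxidation state 2 gives a d⁷ configuration. For a high-spin 3d d⁷ ion with weak-field ligands the small Δₜ gives little square-planar CFSE advantage, so four ligands adopt the sterically favoured tetrahedral geometry. → tetrahedral.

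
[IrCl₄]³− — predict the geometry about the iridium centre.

Ligand charges: each chloride is −1. With an overall charge of −3 the iridium centre must be in the +1 oxidation state.
Group 9 minus oxidation state 1 gives a d⁸ configuration.
With 4 monodentate ligands the coordination number is 4.
A 5d d⁸ ion has a large crystal-field splitting; square planar leaves the high-energy d_{x²−y²} orbital empty and maximises CFSE.

square planar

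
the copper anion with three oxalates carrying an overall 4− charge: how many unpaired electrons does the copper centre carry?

1

Ligand charges: each oxalate is −2. With an overall charge of −4 the copper centre must be in the +2 oxidation state.
Group 11 minus oxidation state 2 gives a d⁹ configuration.
Counting donor atoms: 3×oxalate (bidentate) → 6 donors. Coordination number = 6.
In an octahedral field the d⁹ configuration is t₂g⁶e_g³ (only one arrangement possible), giving 1 unpaired electron.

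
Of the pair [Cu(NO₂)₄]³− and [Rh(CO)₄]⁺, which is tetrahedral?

[Cu(NO₂)₄]³−

For [Cu(NO₂)₄]³−: Each nitro (N-bound nitrite) is −1; balancing the −3 overall charge requires Cu(I). Group 11 minus oxidation state 1 gives a d¹⁰ configuration. A d¹⁰ ion has no crystal-field stabilisation preference between square planar and tetrahedral, so four ligands adopt the sterically favoured tetrahedral geometry. → tetrahedral.
For [Rh(CO)₄]⁺: Carbonyl is neutral; balancing the +1 overall charge requires Rh(I). Group 9 minus oxidation state 1 gives a d⁸ configuration. A 4d d⁸ ion has a large crystal-field splitting; square planar leaves the high-energy d_{x²−y²} orbital empty and maximises CFSE. → square planar.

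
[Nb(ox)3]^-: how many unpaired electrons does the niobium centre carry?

0

Ligand charges: each oxalate is −2. With an overall charge of −1 the niobium centre must be in the +5 oxidation state.
Group 5 minus oxidation state 5 gives a d⁰ configuration.
Counting donor atoms: 3×oxalate (bidentate) → 6 donors. Coordination number = 6.
In an octahedral field the d⁰ configuration is t₂g⁰e_g⁰, giving 0 unpaired electrons.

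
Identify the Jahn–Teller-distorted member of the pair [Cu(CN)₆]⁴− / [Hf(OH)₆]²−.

[Cu(CN)₆]⁴−

[Cu(CN)₆]⁴−: Each cyanide is −1; balancing the −4 overall charge requires Cu(II). Copper is a group-11 element; Cu(II) is therefore d⁹. The t₂g⁶e_g³ configuration has an unevenly filled e_g set; the Jahn–Teller theorem predicts a tetragonal distortion (typically axial elongation) to lift the degeneracy.
[Hf(OH)₆]²−: Ligand charges: each hydroxide is −1. With an overall charge of −2 the hafnium centre must be in the +4 oxidation state. Hafnium is a group-4 element; Hf(IV) is therefore d⁰. The d⁰ configuration leaves the e_g set evenly filled (or empty) — no strong Jahn–Teller driving force.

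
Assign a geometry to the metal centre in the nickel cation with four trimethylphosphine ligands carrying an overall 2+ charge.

square planar

Ligand charges: trimethylphosphine is neutral. With an overall charge of +2 the nickel centre must be in the +2 oxidation state.
Nickel is a group-10 element; Ni(II) is therefore d⁸.
With 4 monodentate ligands the coordination number is 4.
Trimethylphosphine is a strong-field ligand (high in the spectrochemical series).
A 3d d⁸ ion with strong-field ligands gains enough CFSE to favour square planar over tetrahedral.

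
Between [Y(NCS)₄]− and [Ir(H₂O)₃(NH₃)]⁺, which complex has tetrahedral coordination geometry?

[Y(NCS)₄]−

For [Y(NCS)₄]−: Each isothiocyanate is −1; balancing the −1 overall charge requires Y(III). Yttrium is a group-3 element; Y(III) is therefore d⁰. A d⁰ ion has no crystal-field stabilisation preference between square planar and tetrahedral, so four ligands adopt the sterically favoured tetrahedral geometry. → tetrahedral.
For [Ir(H₂O)₃(NH₃)]⁺: Water is neutral; ammonia is neutral; balancing the +1 overall charge requires Ir(I). Ir sits in group 9, so the d-electron count is 9 − 1 = 8. A 5d d⁸ ion has a large crystal-field splitting; square planar leaves the high-energy d_{x²−y²} orbital empty and maximises CFSE. → square planar.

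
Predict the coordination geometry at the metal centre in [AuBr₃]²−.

trigonal planar

Ligand charges: each bromide is −1. With an overall charge of −2 the gold centre must be in the +1 oxidation state.
Gold is a group-11 element; Au(I) is therefore d¹⁰.
Coordination number: 3.
Three ligands around a d¹⁰ centre minimise repulsion in a trigonal-planar arrangement.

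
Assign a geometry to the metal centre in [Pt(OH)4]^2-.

square planar

Each hydroxide is −1; balancing the −2 overall charge requires Pt(II).
Pt sits in group 10, so the d-electron count is 10 − 2 = 8.
Coordination number: 4.
A 5d d⁸ ion has a large crystal-field splitting; square planar leaves the high-energy d_{x²−y²} orbital empty and maximises CFSE.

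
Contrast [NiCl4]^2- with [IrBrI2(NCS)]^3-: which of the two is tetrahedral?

[NiCl4]^2-

For [NiCl4]^2-: Ligand charges: each chloride is −1. With an overall charge of −2 the nickel centre must be in the +2 oxidation state. Group 10 minus oxidation state 2 gives a d⁸ configuration. Chloride is a weak-field ligand. With weak-field ligands the CFSE gain from square planar is small, so a 3d d⁸ ion takes the sterically preferred tetrahedral geometry. → tetrahedral.
For [IrBrI2(NCS)]^3-: Each bromide is −1; each iodide is −1; each isothiocyanate is −1; balancing the −3 overall charge requires Ir(I). Iridium is a group-9 element; Ir(I) is therefore d⁸. A 5d d⁸ ion has a large crystal-field splitting; square planar leaves the high-energy d_{x²−y²} orbital empty and maximises CFSE. → square planar.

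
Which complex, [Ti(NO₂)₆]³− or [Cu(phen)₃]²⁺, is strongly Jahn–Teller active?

[Ti(NO₂)₆]³−: Summing ligand charges against the −3 overall charge gives an oxidation state of +3 for titanium. Ti sits in group 4, so the d-electron count is 4 − 3 = 1. The d¹ configuration leaves the e_g set evenly filled (or empty) — no strong Jahn–Teller driving force.
[Cu(phen)₃]²⁺: 1,10-phenanthroline is neutral; balancing the +2 overall charge requires Cu(II). Copper is a group-11 element; Cu(II) is therefore d⁹. The t₂g⁶e_g³ configuration has an unevenly filled e_g set; the Jahn–Teller theorem predicts a tetragonal distortion (typically axial elongation) to lift the degeneracy.

[Cu(phen)₃]²⁺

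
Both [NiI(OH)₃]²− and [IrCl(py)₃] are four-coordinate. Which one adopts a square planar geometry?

[IrCl(py)₃]

For [NiI(OH)₃]²−: Summing ligand charges against the −2 overall charge gives an oxidation state of +2 for nickel. Group 10 minus oxidation state 2 gives a d⁸ configuration. Hydroxide and iodide are weak-field ligands. With weak-field ligands the CFSE gain from square planar is small, so a 3d d⁸ ion takes the sterically preferred tetrahedral geometry. → tetrahedral.
For [IrCl(py)₃]: Ligand charges: each chloride is −1; pyridine is neutral. With an overall charge of 0 the iridium centre must be in the +1 oxidation state. Group 9 minus oxidation state 1 gives a d⁸ configuration. A 5d d⁸ ion has a large crystal-field splitting; square planar leaves the high-energy d_{x²−y²} orbital empty and maximises CFSE. → square planar.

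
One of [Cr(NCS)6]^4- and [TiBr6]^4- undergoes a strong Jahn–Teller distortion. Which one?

[Cr(NCS)6]^4-: Ligand charges: each isothiocyanate is −1. With an overall charge of −4 the chromium centre must be in the +2 oxidation state. Group 6 minus oxidation state 2 gives a d⁴ configuration. Isothiocyanate is a weak-field ligand for a first-row metal, so the complex is high-spin. The t₂g³e_g¹ (high-spin) configuration has an unevenly filled e_g set; the Jahn–Teller theorem predicts a tetragonal distortion (typically axial elongation) to lift the degeneracy.
[TiBr6]^4-: Ligand charges: each bromide is −1. With an overall charge of −4 the titanium centre must be in the +2 oxidation state. Group 4 minus oxidation state 2 gives a d² configuration. The d² configuration leaves the e_g set evenly filled (or empty) — no strong Jahn–Teller driving force.

[Cr(NCS)6]^4-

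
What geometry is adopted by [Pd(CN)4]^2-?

Summing ligand charges against the −2 overall charge gives an oxidation state of +2 for palladium.
Palladium is a group-10 element; Pd(II) is therefore d⁸.
With 4 monodentate ligands the coordination number is 4.
A 4d d⁸ ion has a large crystal-field splitting; square planar leaves the high-energy d_{x²−y²} orbital empty and maximises CFSE.

square planar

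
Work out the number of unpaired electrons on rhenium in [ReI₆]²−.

3

Summing ligand charges against the −2 overall charge gives an oxidation state of +4 for rhenium.
Re sits in group 7, so the d-electron count is 7 − 4 = 3.
In an octahedral field the d³ configuration is t₂g³e_g⁰ (only one arrangement possible), giving 3 unpaired electrons.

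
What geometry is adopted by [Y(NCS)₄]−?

Summing ligand charges against the −1 overall charge gives an oxidation state of +3 for yttrium.
Yttrium is a group-3 element; Y(III) is therefore d⁰.
With 4 monodentate ligands the coordination number is 4.
A d⁰ ion has no crystal-field stabilisation preference between square planar and tetrahedral, so four ligands adopt the sterically favoured tetrahedral geometry.

tetrahedral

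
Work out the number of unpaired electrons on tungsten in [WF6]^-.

Ligand charges: each fluoride is −1. With an overall charge of −1 the tungsten centre must be in the +5 oxidation state.
W sits in group 6, so the d-electron count is 6 − 5 = 1.
In an octahedral field the d¹ configuration is t₂g¹e_g⁰ (only one arrangement possible), giving 1 unpaired electron.

1 unpaired electron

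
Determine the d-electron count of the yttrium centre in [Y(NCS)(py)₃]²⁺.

d⁰

Summing ligand charges against the +2 overall charge gives an oxidation state of +3 for yttrium.
Group 3 minus oxidation state 3 gives a d⁰ configuration.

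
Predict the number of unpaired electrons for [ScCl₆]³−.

Ligand charges: each chloride is −1. With an overall charge of −3 the scandium centre must be in the +3 oxidation state.
Scandium is a group-3 element; Sc(III) is therefore d⁰.
In an octahedral field the d⁰ configuration is t₂g⁰e_g⁰, giving 0 unpaired electrons.

0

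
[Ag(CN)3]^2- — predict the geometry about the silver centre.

Each cyanide is −1; balancing the −2 overall charge requires Ag(I).
Group 11 minus oxidation state 1 gives a d¹⁰ configuration.
Coordination number: 3.
Three ligands around a d¹⁰ centre minimise repulsion in a trigonal-planar arrangement.

trigonal planar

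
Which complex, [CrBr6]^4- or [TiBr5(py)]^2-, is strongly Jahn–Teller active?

[CrBr6]^4-

[CrBr6]^4-: Ligand charges: each bromide is −1. With an overall charge of −4 the chromium centre must be in the +2 oxidation state. Chromium is a group-6 element; Cr(II) is therefore d⁴. Bromide is a weak-field ligand for a first-row metal, so the complex is high-spin. The t₂g³e_g¹ (high-spin) configuration has an unevenly filled e_g set; the Jahn–Teller theorem predicts a tetragonal distortion (typically axial elongation) to lift the degeneracy.
[TiBr5(py)]^2-: Each bromide is −1; pyridine is neutral; balancing the −2 overall charge requires Ti(III). Titanium is a group-4 element; Ti(III) is therefore d¹. The d¹ configuration leaves the e_g set evenly filled (or empty) — no strong Jahn–Teller driving force.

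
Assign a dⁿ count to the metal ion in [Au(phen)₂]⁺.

d¹⁰

Ligand charges: 1,10-phenanthroline is neutral. With an overall charge of +1 the gold centre must be in the +1 oxidation state.
Au sits in group 11, so the d-electron count is 11 − 1 = 10.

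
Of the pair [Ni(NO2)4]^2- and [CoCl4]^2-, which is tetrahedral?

For [Ni(NO2)4]^2-: Ligand charges: each nitro (N-bound nitrite) is −1. With an overall charge of −2 the nickel centre must be in the +2 oxidation state. Group 10 minus oxidation state 2 gives a d⁸ configuration. Nitro (N-bound nitrite) is a strong-field ligand (high in the spectrochemical series). A 3d d⁸ ion with strong-field ligands gains enough CFSE to favour square planar over tetrahedral. → square planar.
For [CoCl4]^2-: Each chloride is −1; balancing the −2 overall charge requires Co(II). Cobalt is a group-9 element; Co(II) is therefore d⁷. For a high-spin 3d d⁷ ion with weak-field ligands the small Δₜ gives little square-planar CFSE advantage, so four ligands adopt the sterically favoured tetrahedral geometry. → tetrahedral.

[CoCl4]^2-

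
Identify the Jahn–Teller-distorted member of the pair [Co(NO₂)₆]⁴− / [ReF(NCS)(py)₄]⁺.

[Co(NO₂)₆]⁴−

[Co(NO₂)₆]⁴−: Ligand charges: each nitro (N-bound nitrite) is −1. With an overall charge of −4 the cobalt centre must be in the +2 oxidation state. Cobalt is a group-9 element; Co(II) is therefore d⁷. Nitro (N-bound nitrite) is a strong-field ligand (high in the spectrochemical series) for a first-row metal, so the complex is low-spin. The t₂g⁶e_g¹ (low-spin) configuration has an unevenly filled e_g set; the Jahn–Teller theorem predicts a tetragonal distortion (typically axial elongation) to lift the degeneracy.
[ReF(NCS)(py)₄]⁺: Summing ligand charges against the +1 overall charge gives an oxidation state of +3 for rhenium. Group 7 minus oxidation state 3 gives a d⁴ configuration. A 5d ion has a large Δₒ and is invariably low-spin. The d⁴ configuration leaves the e_g set evenly filled (or empty) — no strong Jahn–Teller driving force.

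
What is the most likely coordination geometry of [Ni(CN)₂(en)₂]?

Summing ligand charges against the 0 overall charge gives an oxidation state of +2 for nickel.
Nickel is a group-10 element; Ni(II) is therefore d⁸.
Counting donor atoms: 2×cyanide (monodentate) → 2 donors; 2×ethylenediamine (bidentate) → 4 donors. Coordination number = 6.
Six donors around a single metal centre give an octahedral coordination sphere.

octahedral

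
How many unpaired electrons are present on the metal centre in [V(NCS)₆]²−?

1

Ligand charges: each isothiocyanate is −1. With an overall charge of −2 the vanadium centre must be in the +4 oxidation state.
V sits in group 5, so the d-electron count is 5 − 4 = 1.
In an octahedral field the d¹ configuration is t₂g¹e_g⁰ (only one arrangement possible), giving 1 unpaired electron.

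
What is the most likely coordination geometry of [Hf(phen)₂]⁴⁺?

1,10-phenanthroline is neutral; balancing the +4 overall charge requires Hf(IV).
Group 4 minus oxidation state 4 gives a d⁰ configuration.
Counting donor atoms: 2×1,10-phenanthroline (bidentate) → 4 donors. Coordination number = 4.
A d⁰ ion has no crystal-field stabilisation preference between square planar and tetrahedral, so four ligands adopt the sterically favoured tetrahedral geometry.

tetrahedral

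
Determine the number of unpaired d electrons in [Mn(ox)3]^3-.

Summing ligand charges against the −3 overall charge gives an oxidation state of +3 for manganese.
Manganese is a group-7 element; Mn(III) is therefore d⁴.
Counting donor atoms: 3×oxalate (bidentate) → 6 donors. Coordination number = 6.
The spin state decides the count: Oxalate is a weak-field ligand for a first-row metal, so the complex is high-spin.
An octahedral high-spin d⁴ ion is t₂g³e_g¹, giving 4 unpaired electrons.

4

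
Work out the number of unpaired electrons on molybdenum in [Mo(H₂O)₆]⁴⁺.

2

Water is neutral; balancing the +4 overall charge requires Mo(IV).
Group 6 minus oxidation state 4 gives a d² configuration.
In an octahedral field the d² configuration is t₂g²e_g⁰ (only one arrangement possible), giving 2 unpaired electrons.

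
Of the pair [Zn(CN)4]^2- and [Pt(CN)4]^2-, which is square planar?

[Pt(CN)4]^2-

For [Zn(CN)4]^2-: Ligand charges: each cyanide is −1. With an overall charge of −2 the zinc centre must be in the +2 oxidation state. Zinc is a group-12 element; Zn(II) is therefore d¹⁰. A d¹⁰ ion has no crystal-field stabilisation preference between square planar and tetrahedral, so four ligands adopt the sterically favoured tetrahedral geometry. → tetrahedral.
For [Pt(CN)4]^2-: Each cyanide is −1; balancing the −2 overall charge requires Pt(II). Group 10 minus oxidation state 2 gives a d⁸ configuration. A 5d d⁸ ion has a large crystal-field splitting; square planar leaves the high-energy d_{x²−y²} orbital empty and maximises CFSE. → square planar.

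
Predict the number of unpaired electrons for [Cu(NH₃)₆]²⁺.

1 unpaired electron

Ligand charges: ammonia is neutral. With an overall charge of +2 the copper centre must be in the +2 oxidation state.
Group 11 minus oxidation state 2 gives a d⁹ configuration.
In an octahedral field the d⁹ configuration is t₂g⁶e_g³ (only one arrangement possible), giving 1 unpaired electron.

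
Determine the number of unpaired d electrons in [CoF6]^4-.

Ligand charges: each fluoride is −1. With an overall charge of −4 the cobalt centre must be in the +2 oxidation state.
Co sits in group 9, so the d-electron count is 9 − 2 = 7.
The spin state decides the count: Fluoride is a weak-field ligand for a first-row metal, so the complex is high-spin.
An octahedral high-spin d⁷ ion is t₂g⁵e_g², giving 3 unpaired electrons.

3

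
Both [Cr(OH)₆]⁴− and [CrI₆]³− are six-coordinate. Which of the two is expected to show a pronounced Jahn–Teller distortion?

[Cr(OH)₆]⁴−: Summing ligand charges against the −4 overall charge gives an oxidation state of +2 for chromium. Chromium is a group-6 element; Cr(II) is therefore d⁴. Hydroxide is a weak-field ligand for a first-row metal, so the complex is high-spin. The t₂g³e_g¹ (high-spin) configuration has an unevenly filled e_g set; the Jahn–Teller theorem predicts a tetragonal distortion (typically axial elongation) to lift the degeneracy.
[CrI₆]³−: Ligand charges: each iodide is −1. With an overall charge of −3 the chromium centre must be in the +3 oxidation state. Cr sits in group 6, so the d-electron count is 6 − 3 = 3. The d³ configuration leaves the e_g set evenly filled (or empty) — no strong Jahn–Teller driving force.

[Cr(OH)₆]⁴−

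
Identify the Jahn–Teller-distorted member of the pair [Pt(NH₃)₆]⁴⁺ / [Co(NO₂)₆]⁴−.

[Co(NO₂)₆]⁴−

[Pt(NH₃)₆]⁴⁺: Ammonia is neutral; balancing the +4 overall charge requires Pt(IV). Pt sits in group 10, so the d-electron count is 10 − 4 = 6. A 5d ion has a large Δₒ and is invariably low-spin. The d⁶ configuration leaves the e_g set evenly filled (or empty) — no strong Jahn–Teller driving force.
[Co(NO₂)₆]⁴−: Summing ligand charges against the −4 overall charge gives an oxidation state of +2 for cobalt. Cobalt is a group-9 element; Co(II) is therefore d⁷. Nitro (N-bound nitrite) is a strong-field ligand (high in the spectrochemical series) for a first-row metal, so the complex is low-spin. The t₂g⁶e_g¹ (low-spin) configuration has an unevenly filled e_g set; the Jahn–Teller theorem predicts a tetragonal distortion (typically axial elongation) to lift the degeneracy.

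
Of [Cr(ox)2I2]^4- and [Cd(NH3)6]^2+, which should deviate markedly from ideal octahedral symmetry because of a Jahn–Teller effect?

[Cr(ox)2I2]^4-: Each oxalate is −2; each iodide is −1; balancing the −4 overall charge requires Cr(II). Group 6 minus oxidation state 2 gives a d⁴ configuration. Iodide and oxalate are weak-field ligands for a first-row metal, so the complex is high-spin. The t₂g³e_g¹ (high-spin) configuration has an unevenly filled e_g set; the Jahn–Teller theorem predicts a tetragonal distortion (typically axial elongation) to lift the degeneracy.
[Cd(NH3)6]^2+: Summing ligand charges against the +2 overall charge gives an oxidation state of +2 for cadmium. Cadmium is a group-12 element; Cd(II) is therefore d¹⁰. The d¹⁰ configuration leaves the e_g set evenly filled (or empty) — no strong Jahn–Teller driving force.

[Cr(ox)2I2]^4-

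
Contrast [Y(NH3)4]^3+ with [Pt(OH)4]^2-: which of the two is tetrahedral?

[Y(NH3)4]^3+

For [Y(NH3)4]^3+: Ammonia is neutral; balancing the +3 overall charge requires Y(III). Group 3 minus oxidation state 3 gives a d⁰ configuration. A d⁰ ion has no crystal-field stabilisation preference between square planar and tetrahedral, so four ligands adopt the sterically favoured tetrahedral geometry. → tetrahedral.
For [Pt(OH)4]^2-: Summing ligand charges against the −2 overall charge gives an oxidation state of +2 for platinum. Platinum is a group-10 element; Pt(II) is therefore d⁸. A 5d d⁸ ion has a large crystal-field splitting; square planar leaves the high-energy d_{x²−y²} orbital empty and maximises CFSE. → square planar.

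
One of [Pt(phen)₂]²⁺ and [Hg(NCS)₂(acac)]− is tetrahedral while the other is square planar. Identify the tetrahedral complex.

For [Pt(phen)₂]²⁺: Summing ligand charges against the +2 overall charge gives an oxidation state of +2 for platinum. Platinum is a group-10 element; Pt(II) is therefore d⁸. A 5d d⁸ ion has a large crystal-field splitting; square planar leaves the high-energy d_{x²−y²} orbital empty and maximises CFSE. → square planar.
For [Hg(NCS)₂(acac)]−: Each isothiocyanate is −1; each acetylacetonate is −1; balancing the −1 overall charge requires Hg(II). Group 12 minus oxidation state 2 gives a d¹⁰ configuration. A d¹⁰ ion has no crystal-field stabilisation preference between square planar and tetrahedral, so four ligands adopt the sterically favoured tetrahedral geometry. → tetrahedral.

[Hg(NCS)₂(acac)]−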